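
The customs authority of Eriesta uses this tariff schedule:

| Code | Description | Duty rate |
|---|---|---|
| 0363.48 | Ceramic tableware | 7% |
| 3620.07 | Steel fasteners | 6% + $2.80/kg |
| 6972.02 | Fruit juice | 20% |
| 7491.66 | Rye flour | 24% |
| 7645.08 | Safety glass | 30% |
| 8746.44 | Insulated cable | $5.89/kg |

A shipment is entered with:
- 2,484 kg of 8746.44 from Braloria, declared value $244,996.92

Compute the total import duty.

Line 1 (8746.44, Braloria, 2,484 kg, $244,996.92):
Base rate for 8746.44 is $5.89/kg.
Duty = 2,484 × $5.89 = $14,630.76.

$14,630.76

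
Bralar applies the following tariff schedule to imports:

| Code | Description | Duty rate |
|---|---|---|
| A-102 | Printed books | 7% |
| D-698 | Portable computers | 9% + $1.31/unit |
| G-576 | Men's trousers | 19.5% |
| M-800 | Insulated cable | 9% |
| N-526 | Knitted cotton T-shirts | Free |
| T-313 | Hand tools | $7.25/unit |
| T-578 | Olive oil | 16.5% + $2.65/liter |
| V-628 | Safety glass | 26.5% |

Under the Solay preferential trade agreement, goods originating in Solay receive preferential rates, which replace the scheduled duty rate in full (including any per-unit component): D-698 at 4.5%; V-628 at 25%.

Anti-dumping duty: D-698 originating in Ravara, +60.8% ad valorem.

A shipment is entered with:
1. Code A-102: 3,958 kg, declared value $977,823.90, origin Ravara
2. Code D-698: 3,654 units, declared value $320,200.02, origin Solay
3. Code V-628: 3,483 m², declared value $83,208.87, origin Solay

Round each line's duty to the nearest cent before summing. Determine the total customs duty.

$103,658.89

Line 1 (A-102, Ravara, 3,958 kg, $977,823.90):
Base rate for A-102 is 7%.
Duty = $977,823.90 × 7% = $68,447.67.
Line 2 (D-698, Solay, 3,654 units, $320,200.02):
Base rate for D-698 is 9% + $1.31/unit.
Origin Solay qualifies under the Bralar–Solay agreement and D-698 is covered: preferential rate 4.5% applies instead.
The additional-duty order on D-698 targets Ravara, not Solay; it does not apply.
Duty = $320,200.02 × 4.5% = $14,409.00.
Line 3 (V-628, Solay, 3,483 m², $83,208.87):
Base rate for V-628 is 26.5%.
Origin Solay qualifies under the Bralar–Solay agreement and V-628 is covered: preferential rate 25% applies instead.
Duty = $83,208.87 × 25% = $20,802.22.
Total = $68,447.67 + $14,409.00 + $20,802.22 = $103,658.89.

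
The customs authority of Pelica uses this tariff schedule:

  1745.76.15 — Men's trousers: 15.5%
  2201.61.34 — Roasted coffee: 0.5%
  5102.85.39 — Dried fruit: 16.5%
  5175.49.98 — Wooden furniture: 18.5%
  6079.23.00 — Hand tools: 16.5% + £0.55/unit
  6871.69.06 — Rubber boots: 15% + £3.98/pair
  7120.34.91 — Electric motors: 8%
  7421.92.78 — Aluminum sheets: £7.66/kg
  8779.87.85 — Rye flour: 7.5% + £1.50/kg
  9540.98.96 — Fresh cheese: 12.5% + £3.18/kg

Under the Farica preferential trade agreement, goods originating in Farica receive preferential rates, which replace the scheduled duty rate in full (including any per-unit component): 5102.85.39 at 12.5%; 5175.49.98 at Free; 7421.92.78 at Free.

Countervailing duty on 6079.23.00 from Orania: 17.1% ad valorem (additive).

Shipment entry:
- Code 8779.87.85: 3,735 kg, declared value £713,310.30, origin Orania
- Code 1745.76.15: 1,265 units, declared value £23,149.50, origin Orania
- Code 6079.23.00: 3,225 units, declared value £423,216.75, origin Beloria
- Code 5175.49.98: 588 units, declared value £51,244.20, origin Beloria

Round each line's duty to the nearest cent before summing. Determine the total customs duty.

£143,773.63

Line 1 (8779.87.85, Orania, 3,735 kg, £713,310.30):
Base rate for 8779.87.85 is 7.5% + £1.50/kg.
Duty = £713,310.30 × 7.5% + 3,735 × £1.50 = £59,100.77.
Line 2 (1745.76.15, Orania, 1,265 units, £23,149.50):
Base rate for 1745.76.15 is 15.5%.
Duty = £23,149.50 × 15.5% = £3,588.17.
Line 3 (6079.23.00, Beloria, 3,225 units, £423,216.75):
Base rate for 6079.23.00 is 16.5% + £0.55/unit.
The additional-duty order on 6079.23.00 targets Orania, not Beloria; it does not apply.
Duty = £423,216.75 × 16.5% + 3,225 × £0.55 = £71,604.51.
Line 4 (5175.49.98, Beloria, 588 units, £51,244.20):
Base rate for 5175.49.98 is 18.5%.
5175.49.98 has an FTA preferential rate, but origin Beloria is not Farica; base rate stands.
Duty = £51,244.20 × 18.5% = £9,480.18.
Total = £59,100.77 + £3,588.17 + £71,604.51 + £9,480.18 = £143,773.63.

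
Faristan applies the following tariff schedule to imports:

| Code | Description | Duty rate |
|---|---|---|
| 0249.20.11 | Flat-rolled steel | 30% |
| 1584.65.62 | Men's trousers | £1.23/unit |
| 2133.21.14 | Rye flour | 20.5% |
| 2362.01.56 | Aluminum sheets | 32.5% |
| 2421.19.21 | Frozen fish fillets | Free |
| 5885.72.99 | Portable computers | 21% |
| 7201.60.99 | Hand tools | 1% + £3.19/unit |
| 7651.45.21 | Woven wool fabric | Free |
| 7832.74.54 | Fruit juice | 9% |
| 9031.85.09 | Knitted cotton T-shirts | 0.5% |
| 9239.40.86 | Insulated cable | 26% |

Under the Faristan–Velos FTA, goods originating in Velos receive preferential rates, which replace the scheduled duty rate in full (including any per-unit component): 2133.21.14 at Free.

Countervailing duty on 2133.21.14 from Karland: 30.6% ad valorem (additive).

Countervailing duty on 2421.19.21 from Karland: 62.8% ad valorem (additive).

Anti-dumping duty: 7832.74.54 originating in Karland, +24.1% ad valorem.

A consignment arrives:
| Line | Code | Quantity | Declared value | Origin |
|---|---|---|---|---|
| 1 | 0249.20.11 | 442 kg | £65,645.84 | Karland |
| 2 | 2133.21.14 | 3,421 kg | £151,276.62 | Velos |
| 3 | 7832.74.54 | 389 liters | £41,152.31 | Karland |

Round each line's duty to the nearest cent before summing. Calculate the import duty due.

Line 1 (0249.20.11, Karland, 442 kg, £65,645.84):
Base rate for 0249.20.11 is 30%.
Duty = £65,645.84 × 30% = £19,693.75.
Line 2 (2133.21.14, Velos, 3,421 kg, £151,276.62):
Base rate for 2133.21.14 is 20.5%.
Origin Velos qualifies under the Faristan–Velos agreement and 2133.21.14 is covered: preferential rate Free applies instead.
The additional-duty order on 2133.21.14 targets Karland, not Velos; it does not apply.
Duty = £151,276.62 × 0% = £0.00.
Line 3 (7832.74.54, Karland, 389 liters, £41,152.31):
Base rate for 7832.74.54 is 9%.
Additional duty on 7832.74.54 from Karland: +24.1%. Applied ad valorem rate: 9% + 24.1% = 33.1%.
Duty = £41,152.31 × 33.1% = £13,621.41.
Total = £19,693.75 + £0.00 + £13,621.41 = £33,315.16.

£33,315.16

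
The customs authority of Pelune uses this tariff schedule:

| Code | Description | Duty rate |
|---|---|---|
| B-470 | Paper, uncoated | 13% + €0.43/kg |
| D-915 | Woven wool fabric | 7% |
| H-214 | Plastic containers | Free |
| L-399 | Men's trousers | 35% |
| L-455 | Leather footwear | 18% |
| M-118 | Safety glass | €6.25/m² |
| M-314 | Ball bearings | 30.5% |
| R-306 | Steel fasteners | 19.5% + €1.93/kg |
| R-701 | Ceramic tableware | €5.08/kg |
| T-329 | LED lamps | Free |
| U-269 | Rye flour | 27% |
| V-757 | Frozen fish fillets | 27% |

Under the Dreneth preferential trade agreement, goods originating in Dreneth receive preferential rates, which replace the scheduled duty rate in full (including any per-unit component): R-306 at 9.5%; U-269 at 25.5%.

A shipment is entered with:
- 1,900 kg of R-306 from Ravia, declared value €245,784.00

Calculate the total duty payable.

€51,594.88

Line 1 (R-306, Ravia, 1,900 kg, €245,784.00):
Base rate for R-306 is 19.5% + €1.93/kg.
R-306 has an FTA preferential rate, but origin Ravia is not Dreneth; base rate stands.
Duty = €245,784.00 × 19.5% + 1,900 × €1.93 = €51,594.88.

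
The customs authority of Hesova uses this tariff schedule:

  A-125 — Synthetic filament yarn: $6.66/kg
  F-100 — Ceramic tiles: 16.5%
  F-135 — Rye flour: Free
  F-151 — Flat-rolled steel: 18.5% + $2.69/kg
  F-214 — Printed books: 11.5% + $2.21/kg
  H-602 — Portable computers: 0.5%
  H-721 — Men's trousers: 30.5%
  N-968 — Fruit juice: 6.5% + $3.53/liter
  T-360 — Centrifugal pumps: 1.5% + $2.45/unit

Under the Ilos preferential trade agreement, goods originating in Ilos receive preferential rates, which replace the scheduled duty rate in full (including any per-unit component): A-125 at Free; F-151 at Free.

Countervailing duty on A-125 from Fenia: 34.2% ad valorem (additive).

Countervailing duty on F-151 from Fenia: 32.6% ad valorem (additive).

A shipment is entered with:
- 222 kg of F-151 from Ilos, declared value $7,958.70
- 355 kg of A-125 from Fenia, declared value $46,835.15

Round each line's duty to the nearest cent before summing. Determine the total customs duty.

$18,381.92

Line 1 (F-151, Ilos, 222 kg, $7,958.70):
Base rate for F-151 is 18.5% + $2.69/kg.
Origin Ilos qualifies under the Hesova–Ilos agreement and F-151 is covered: preferential rate Free applies instead.
The additional-duty order on F-151 targets Fenia, not Ilos; it does not apply.
Duty = $7,958.70 × 0% = $0.00.
Line 2 (A-125, Fenia, 355 kg, $46,835.15):
Base rate for A-125 is $6.66/kg.
A-125 has an FTA preferential rate, but origin Fenia is not Ilos; base rate stands.
Additional duty on A-125 from Fenia: +34.2% ad valorem. Applied ad valorem rate = 34.2%.
Duty = $46,835.15 × 34.2% + 355 × $6.66 = $18,381.92.
Total = $0.00 + $18,381.92 = $18,381.92.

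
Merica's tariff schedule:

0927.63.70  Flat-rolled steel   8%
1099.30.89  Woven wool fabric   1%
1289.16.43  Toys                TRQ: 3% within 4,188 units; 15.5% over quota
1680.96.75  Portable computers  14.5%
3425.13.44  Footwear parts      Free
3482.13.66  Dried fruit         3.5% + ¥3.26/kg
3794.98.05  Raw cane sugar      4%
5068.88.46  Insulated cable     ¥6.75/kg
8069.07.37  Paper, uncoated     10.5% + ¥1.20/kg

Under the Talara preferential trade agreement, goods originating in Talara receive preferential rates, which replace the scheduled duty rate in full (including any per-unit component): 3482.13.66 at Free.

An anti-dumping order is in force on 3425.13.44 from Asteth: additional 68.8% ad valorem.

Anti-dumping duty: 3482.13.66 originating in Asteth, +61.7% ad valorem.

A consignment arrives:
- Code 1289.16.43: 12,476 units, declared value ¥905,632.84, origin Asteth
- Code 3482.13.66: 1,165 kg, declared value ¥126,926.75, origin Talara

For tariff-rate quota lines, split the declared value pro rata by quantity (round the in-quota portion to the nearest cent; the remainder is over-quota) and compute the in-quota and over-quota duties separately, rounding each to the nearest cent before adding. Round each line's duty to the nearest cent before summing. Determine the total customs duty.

¥102,372.23

Line 1 (1289.16.43, Asteth, 12,476 units, ¥905,632.84):
Code 1289.16.43 is under a tariff-rate quota (threshold 4,188 units). In-quota: 4,188 units at 3%; over-quota: 8,288 units at 15.5%.
Pro-rata value split: in-quota = ¥905,632.84 × 4,188/12,476 = ¥304,006.92; over-quota = ¥905,632.84 − ¥304,006.92 = ¥601,625.92.
In-quota duty = ¥304,006.92 × 3% = ¥9,120.21. Over-quota duty = ¥601,625.92 × 15.5% = ¥93,252.02.
Line duty = ¥9,120.21 + ¥93,252.02 = ¥102,372.23.
Line 2 (3482.13.66, Talara, 1,165 kg, ¥126,926.75):
Base rate for 3482.13.66 is 3.5% + ¥3.26/kg.
Origin Talara qualifies under the Merica–Talara agreement and 3482.13.66 is covered: preferential rate Free applies instead.
The additional-duty order on 3482.13.66 targets Asteth, not Talara; it does not apply.
Duty = ¥126,926.75 × 0% = ¥0.00.
Total = ¥102,372.23 + ¥0.00 = ¥102,372.23.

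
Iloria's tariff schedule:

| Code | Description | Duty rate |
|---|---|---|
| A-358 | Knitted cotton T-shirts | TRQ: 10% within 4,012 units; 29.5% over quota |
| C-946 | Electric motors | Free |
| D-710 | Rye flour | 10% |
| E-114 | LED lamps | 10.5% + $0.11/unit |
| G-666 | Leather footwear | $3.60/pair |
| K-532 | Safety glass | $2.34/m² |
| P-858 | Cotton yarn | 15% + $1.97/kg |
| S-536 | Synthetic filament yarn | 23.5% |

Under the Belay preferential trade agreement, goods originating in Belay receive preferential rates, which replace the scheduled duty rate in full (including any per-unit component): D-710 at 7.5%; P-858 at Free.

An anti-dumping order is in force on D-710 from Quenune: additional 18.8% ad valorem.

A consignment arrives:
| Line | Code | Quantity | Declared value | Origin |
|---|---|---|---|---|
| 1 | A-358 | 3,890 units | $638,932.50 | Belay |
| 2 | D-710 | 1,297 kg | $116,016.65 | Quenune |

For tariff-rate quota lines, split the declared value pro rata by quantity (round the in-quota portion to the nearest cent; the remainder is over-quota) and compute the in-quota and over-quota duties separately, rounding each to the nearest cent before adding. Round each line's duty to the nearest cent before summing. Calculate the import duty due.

$97,306.05

Line 1 (A-358, Belay, 3,890 units, $638,932.50):
Code A-358 is under a tariff-rate quota (threshold 4,012 units). Quantity 3,890 units is within the quota, so the in-quota rate 10% applies to the full value.
Duty = $638,932.50 × 10% = $63,893.25.
Line 2 (D-710, Quenune, 1,297 kg, $116,016.65):
Base rate for D-710 is 10%.
D-710 has an FTA preferential rate, but origin Quenune is not Belay; base rate stands.
Additional duty on D-710 from Quenune: +18.8%. Applied ad valorem rate: 10% + 18.8% = 28.8%.
Duty = $116,016.65 × 28.8% = $33,412.80.
Total = $63,893.25 + $33,412.80 = $97,306.05.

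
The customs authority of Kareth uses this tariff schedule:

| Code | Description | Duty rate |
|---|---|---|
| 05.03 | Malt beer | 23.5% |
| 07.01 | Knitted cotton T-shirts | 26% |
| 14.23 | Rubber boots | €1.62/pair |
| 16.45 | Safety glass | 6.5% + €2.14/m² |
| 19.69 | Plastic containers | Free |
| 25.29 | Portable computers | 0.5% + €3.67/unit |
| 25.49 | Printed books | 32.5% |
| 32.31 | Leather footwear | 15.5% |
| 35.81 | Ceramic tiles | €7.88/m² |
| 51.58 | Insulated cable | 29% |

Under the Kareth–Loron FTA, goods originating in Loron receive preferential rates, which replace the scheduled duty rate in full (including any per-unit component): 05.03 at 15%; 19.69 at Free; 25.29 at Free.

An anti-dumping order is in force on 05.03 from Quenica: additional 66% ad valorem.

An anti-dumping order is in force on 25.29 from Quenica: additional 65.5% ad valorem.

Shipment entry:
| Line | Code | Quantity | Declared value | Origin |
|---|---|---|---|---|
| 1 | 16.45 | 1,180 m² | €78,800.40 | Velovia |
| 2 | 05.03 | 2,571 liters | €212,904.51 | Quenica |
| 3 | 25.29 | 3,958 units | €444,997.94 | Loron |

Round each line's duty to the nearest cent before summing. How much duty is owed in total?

€198,196.77

Line 1 (16.45, Velovia, 1,180 m², €78,800.40):
Base rate for 16.45 is 6.5% + €2.14/m².
Duty = €78,800.40 × 6.5% + 1,180 × €2.14 = €7,647.23.
Line 2 (05.03, Quenica, 2,571 liters, €212,904.51):
Base rate for 05.03 is 23.5%.
05.03 has an FTA preferential rate, but origin Quenica is not Loron; base rate stands.
Additional duty on 05.03 from Quenica: +66%. Applied ad valorem rate: 23.5% + 66% = 89.5%.
Duty = €212,904.51 × 89.5% = €190,549.54.
Line 3 (25.29, Loron, 3,958 units, €444,997.94):
Base rate for 25.29 is 0.5% + €3.67/unit.
Origin Loron qualifies under the Kareth–Loron agreement and 25.29 is covered: preferential rate Free applies instead.
The additional-duty order on 25.29 targets Quenica, not Loron; it does not apply.
Duty = €444,997.94 × 0% = €0.00.
Total = €7,647.23 + €190,549.54 + €0.00 = €198,196.77.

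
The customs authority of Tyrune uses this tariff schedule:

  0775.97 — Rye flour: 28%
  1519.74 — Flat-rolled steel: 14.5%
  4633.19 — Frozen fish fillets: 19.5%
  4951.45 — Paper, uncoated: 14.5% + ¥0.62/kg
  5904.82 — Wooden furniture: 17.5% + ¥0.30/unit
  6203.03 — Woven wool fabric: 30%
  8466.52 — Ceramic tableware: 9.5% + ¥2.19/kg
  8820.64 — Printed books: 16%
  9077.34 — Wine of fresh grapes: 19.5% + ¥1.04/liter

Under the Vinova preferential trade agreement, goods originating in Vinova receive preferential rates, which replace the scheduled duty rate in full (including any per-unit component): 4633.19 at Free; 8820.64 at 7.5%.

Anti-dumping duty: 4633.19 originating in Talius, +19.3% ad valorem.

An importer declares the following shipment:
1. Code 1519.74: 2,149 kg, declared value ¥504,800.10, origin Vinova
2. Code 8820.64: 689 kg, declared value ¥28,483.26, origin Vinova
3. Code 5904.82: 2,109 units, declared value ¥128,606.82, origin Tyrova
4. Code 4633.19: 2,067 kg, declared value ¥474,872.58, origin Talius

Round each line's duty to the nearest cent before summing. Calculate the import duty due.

¥282,721.70

Line 1 (1519.74, Vinova, 2,149 kg, ¥504,800.10):
Base rate for 1519.74 is 14.5%.
Origin Vinova is the FTA partner but 1519.74 is not on the preference list; base rate stands.
Duty = ¥504,800.10 × 14.5% = ¥73,196.01.
Line 2 (8820.64, Vinova, 689 kg, ¥28,483.26):
Base rate for 8820.64 is 16%.
Origin Vinova qualifies under the Tyrune–Vinova agreement and 8820.64 is covered: preferential rate 7.5% applies instead.
Duty = ¥28,483.26 × 7.5% = ¥2,136.24.
Line 3 (5904.82, Tyrova, 2,109 units, ¥128,606.82):
Base rate for 5904.82 is 17.5% + ¥0.30/unit.
Duty = ¥128,606.82 × 17.5% + 2,109 × ¥0.30 = ¥23,138.89.
Line 4 (4633.19, Talius, 2,067 kg, ¥474,872.58):
Base rate for 4633.19 is 19.5%.
4633.19 has an FTA preferential rate, but origin Talius is not Vinova; base rate stands.
Additional duty on 4633.19 from Talius: +19.3%. Applied ad valorem rate: 19.5% + 19.3% = 38.8%.
Duty = ¥474,872.58 × 38.8% = ¥184,250.56.
Total = ¥73,196.01 + ¥2,136.24 + ¥23,138.89 + ¥184,250.56 = ¥282,721.70.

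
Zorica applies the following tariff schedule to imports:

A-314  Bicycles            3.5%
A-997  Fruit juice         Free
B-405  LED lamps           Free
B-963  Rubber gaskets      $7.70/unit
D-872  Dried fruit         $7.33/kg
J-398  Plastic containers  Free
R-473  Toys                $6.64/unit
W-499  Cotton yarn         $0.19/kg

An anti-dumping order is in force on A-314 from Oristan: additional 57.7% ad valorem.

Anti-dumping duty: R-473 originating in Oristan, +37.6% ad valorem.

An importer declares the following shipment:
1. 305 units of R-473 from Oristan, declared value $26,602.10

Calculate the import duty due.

Line 1 (R-473, Oristan, 305 units, $26,602.10):
Base rate for R-473 is $6.64/unit.
Additional duty on R-473 from Oristan: +37.6% ad valorem. Applied ad valorem rate = 37.6%.
Duty = $26,602.10 × 37.6% + 305 × $6.64 = $12,027.59.

$12,027.59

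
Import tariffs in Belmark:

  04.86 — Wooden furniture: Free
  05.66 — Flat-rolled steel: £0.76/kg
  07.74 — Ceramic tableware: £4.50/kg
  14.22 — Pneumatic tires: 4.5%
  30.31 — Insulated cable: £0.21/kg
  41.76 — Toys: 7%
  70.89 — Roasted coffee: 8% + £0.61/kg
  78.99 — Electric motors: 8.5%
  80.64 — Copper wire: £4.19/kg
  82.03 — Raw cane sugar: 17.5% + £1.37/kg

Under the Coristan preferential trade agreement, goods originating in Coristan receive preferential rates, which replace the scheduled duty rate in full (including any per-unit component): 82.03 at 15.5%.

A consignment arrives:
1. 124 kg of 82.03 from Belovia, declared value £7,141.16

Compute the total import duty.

Line 1 (82.03, Belovia, 124 kg, £7,141.16):
Base rate for 82.03 is 17.5% + £1.37/kg.
82.03 has an FTA preferential rate, but origin Belovia is not Coristan; base rate stands.
Duty = £7,141.16 × 17.5% + 124 × £1.37 = £1,419.58.

£1,419.58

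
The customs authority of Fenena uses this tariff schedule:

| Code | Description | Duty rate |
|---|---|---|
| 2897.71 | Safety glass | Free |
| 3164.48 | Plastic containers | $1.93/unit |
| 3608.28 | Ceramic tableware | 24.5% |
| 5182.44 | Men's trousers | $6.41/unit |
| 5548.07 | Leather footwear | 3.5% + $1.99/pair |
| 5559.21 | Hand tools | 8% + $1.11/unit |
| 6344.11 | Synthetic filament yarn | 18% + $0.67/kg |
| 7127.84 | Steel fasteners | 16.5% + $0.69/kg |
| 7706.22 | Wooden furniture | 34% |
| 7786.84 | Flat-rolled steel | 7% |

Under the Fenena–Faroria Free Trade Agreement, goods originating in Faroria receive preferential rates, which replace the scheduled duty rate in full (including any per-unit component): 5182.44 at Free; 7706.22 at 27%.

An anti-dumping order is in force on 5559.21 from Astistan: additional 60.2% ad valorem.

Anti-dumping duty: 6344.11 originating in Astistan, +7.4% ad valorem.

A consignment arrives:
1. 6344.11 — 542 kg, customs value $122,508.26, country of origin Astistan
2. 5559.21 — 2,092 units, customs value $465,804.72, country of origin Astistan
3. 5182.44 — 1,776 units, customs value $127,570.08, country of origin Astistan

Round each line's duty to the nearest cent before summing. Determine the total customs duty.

Line 1 (6344.11, Astistan, 542 kg, $122,508.26):
Base rate for 6344.11 is 18% + $0.67/kg.
Additional duty on 6344.11 from Astistan: +7.4%. Applied ad valorem rate: 18% + 7.4% = 25.4%.
Duty = $122,508.26 × 25.4% + 542 × $0.67 = $31,480.24.
Line 2 (5559.21, Astistan, 2,092 units, $465,804.72):
Base rate for 5559.21 is 8% + $1.11/unit.
Additional duty on 5559.21 from Astistan: +60.2%. Applied ad valorem rate: 8% + 60.2% = 68.2%.
Duty = $465,804.72 × 68.2% + 2,092 × $1.11 = $320,000.94.
Line 3 (5182.44, Astistan, 1,776 units, $127,570.08):
Base rate for 5182.44 is $6.41/unit.
5182.44 has an FTA preferential rate, but origin Astistan is not Faroria; base rate stands.
Duty = 1,776 × $6.41 = $11,384.16.
Total = $31,480.24 + $320,000.94 + $11,384.16 = $362,865.34.

$362,865.34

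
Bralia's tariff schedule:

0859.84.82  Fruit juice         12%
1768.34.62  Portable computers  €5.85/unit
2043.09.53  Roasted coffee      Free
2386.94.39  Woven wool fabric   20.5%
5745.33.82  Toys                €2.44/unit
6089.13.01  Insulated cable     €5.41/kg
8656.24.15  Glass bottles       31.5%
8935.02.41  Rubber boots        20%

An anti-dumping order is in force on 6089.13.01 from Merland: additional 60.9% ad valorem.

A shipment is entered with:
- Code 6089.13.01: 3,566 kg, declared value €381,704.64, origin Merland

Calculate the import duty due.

€251,750.19

Line 1 (6089.13.01, Merland, 3,566 kg, €381,704.64):
Base rate for 6089.13.01 is €5.41/kg.
Additional duty on 6089.13.01 from Merland: +60.9% ad valorem. Applied ad valorem rate = 60.9%.
Duty = €381,704.64 × 60.9% + 3,566 × €5.41 = €251,750.19.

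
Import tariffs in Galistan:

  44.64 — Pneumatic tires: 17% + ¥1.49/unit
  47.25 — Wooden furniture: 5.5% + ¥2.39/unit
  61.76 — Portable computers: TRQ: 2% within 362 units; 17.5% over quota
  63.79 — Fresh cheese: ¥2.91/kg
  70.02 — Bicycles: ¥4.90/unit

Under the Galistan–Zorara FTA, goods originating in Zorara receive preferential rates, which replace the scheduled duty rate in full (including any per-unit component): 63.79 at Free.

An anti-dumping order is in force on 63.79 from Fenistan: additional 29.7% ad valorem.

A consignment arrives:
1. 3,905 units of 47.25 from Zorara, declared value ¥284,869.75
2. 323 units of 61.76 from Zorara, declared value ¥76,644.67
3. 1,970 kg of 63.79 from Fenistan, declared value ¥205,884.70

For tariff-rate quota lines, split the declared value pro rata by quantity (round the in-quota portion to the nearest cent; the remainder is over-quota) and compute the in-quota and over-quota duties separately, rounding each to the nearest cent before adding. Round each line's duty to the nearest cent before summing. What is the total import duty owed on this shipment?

Line 1 (47.25, Zorara, 3,905 units, ¥284,869.75):
Base rate for 47.25 is 5.5% + ¥2.39/unit.
Origin Zorara is the FTA partner but 47.25 is not on the preference list; base rate stands.
Duty = ¥284,869.75 × 5.5% + 3,905 × ¥2.39 = ¥25,000.79.
Line 2 (61.76, Zorara, 323 units, ¥76,644.67):
Code 61.76 is under a tariff-rate quota (threshold 362 units). Quantity 323 units is within the quota, so the in-quota rate 2% applies to the full value.
Duty = ¥76,644.67 × 2% = ¥1,532.89.
Line 3 (63.79, Fenistan, 1,970 kg, ¥205,884.70):
Base rate for 63.79 is ¥2.91/kg.
63.79 has an FTA preferential rate, but origin Fenistan is not Zorara; base rate stands.
Additional duty on 63.79 from Fenistan: +29.7% ad valorem. Applied ad valorem rate = 29.7%.
Duty = ¥205,884.70 × 29.7% + 1,970 × ¥2.91 = ¥66,880.46.
Total = ¥25,000.79 + ¥1,532.89 + ¥66,880.46 = ¥93,414.14.

¥93,414.14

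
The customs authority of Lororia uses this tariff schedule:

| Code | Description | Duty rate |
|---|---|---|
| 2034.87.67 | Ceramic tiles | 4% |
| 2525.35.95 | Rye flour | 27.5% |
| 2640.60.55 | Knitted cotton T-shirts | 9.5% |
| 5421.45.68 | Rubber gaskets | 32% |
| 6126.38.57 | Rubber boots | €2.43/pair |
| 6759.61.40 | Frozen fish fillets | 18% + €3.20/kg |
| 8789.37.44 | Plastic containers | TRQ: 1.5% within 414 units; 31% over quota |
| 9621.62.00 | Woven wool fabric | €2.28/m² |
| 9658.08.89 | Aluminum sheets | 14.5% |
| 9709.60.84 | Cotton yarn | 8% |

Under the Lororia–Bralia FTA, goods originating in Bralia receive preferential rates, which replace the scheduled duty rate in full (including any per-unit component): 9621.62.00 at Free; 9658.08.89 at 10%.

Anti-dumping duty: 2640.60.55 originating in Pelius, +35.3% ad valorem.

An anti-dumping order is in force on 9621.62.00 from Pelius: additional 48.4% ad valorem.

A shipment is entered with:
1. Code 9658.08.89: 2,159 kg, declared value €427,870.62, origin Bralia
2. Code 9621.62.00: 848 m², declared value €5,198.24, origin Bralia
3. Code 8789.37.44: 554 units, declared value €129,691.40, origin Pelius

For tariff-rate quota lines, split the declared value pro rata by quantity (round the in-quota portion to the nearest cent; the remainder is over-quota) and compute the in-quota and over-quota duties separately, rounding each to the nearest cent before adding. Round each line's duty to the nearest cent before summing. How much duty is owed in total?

Line 1 (9658.08.89, Bralia, 2,159 kg, €427,870.62):
Base rate for 9658.08.89 is 14.5%.
Origin Bralia qualifies under the Lororia–Bralia agreement and 9658.08.89 is covered: preferential rate 10% applies instead.
Duty = €427,870.62 × 10% = €42,787.06.
Line 2 (9621.62.00, Bralia, 848 m², €5,198.24):
Base rate for 9621.62.00 is €2.28/m².
Origin Bralia qualifies under the Lororia–Bralia agreement and 9621.62.00 is covered: preferential rate Free applies instead.
The additional-duty order on 9621.62.00 targets Pelius, not Bralia; it does not apply.
Duty = €5,198.24 × 0% = €0.00.
Line 3 (8789.37.44, Pelius, 554 units, €129,691.40):
Code 8789.37.44 is under a tariff-rate quota (threshold 414 units). In-quota: 414 units at 1.5%; over-quota: 140 units at 31%.
Pro-rata value split: in-quota = €129,691.40 × 414/554 = €96,917.40; over-quota = €129,691.40 − €96,917.40 = €32,774.00.
In-quota duty = €96,917.40 × 1.5% = €1,453.76. Over-quota duty = €32,774.00 × 31% = €10,159.94.
Line duty = €1,453.76 + €10,159.94 = €11,613.70.
Total = €42,787.06 + €0.00 + €11,613.70 = €54,400.76.

€54,400.76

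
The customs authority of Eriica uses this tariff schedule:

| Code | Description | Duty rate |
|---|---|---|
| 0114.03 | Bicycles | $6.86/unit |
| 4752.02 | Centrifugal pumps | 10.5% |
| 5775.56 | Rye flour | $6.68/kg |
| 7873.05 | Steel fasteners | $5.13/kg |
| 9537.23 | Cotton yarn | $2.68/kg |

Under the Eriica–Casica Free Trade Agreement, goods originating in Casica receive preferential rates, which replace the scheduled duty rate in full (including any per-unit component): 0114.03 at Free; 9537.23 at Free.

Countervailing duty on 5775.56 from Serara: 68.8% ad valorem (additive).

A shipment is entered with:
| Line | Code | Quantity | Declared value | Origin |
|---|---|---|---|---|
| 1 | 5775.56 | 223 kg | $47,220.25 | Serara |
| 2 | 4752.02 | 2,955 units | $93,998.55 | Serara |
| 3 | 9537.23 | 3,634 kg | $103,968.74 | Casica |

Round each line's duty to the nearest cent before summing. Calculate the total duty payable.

$43,847.02

Line 1 (5775.56, Serara, 223 kg, $47,220.25):
Base rate for 5775.56 is $6.68/kg.
Additional duty on 5775.56 from Serara: +68.8% ad valorem. Applied ad valorem rate = 68.8%.
Duty = $47,220.25 × 68.8% + 223 × $6.68 = $33,977.17.
Line 2 (4752.02, Serara, 2,955 units, $93,998.55):
Base rate for 4752.02 is 10.5%.
Duty = $93,998.55 × 10.5% = $9,869.85.
Line 3 (9537.23, Casica, 3,634 kg, $103,968.74):
Base rate for 9537.23 is $2.68/kg.
Origin Casica qualifies under the Eriica–Casica agreement and 9537.23 is covered: preferential rate Free applies instead.
Duty = $103,968.74 × 0% = $0.00.
Total = $33,977.17 + $9,869.85 + $0.00 = $43,847.02.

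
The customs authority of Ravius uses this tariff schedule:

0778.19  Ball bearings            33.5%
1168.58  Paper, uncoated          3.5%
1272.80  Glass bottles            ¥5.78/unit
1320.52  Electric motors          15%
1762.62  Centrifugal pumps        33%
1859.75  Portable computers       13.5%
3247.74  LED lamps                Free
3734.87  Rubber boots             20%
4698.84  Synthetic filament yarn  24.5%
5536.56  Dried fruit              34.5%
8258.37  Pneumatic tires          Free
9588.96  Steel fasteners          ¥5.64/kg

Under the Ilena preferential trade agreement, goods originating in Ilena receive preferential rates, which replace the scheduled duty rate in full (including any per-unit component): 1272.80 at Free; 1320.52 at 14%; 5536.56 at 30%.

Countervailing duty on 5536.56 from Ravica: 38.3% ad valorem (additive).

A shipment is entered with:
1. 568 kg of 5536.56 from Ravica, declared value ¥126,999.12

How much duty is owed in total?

¥92,455.36

Line 1 (5536.56, Ravica, 568 kg, ¥126,999.12):
Base rate for 5536.56 is 34.5%.
5536.56 has an FTA preferential rate, but origin Ravica is not Ilena; base rate stands.
Additional duty on 5536.56 from Ravica: +38.3%. Applied ad valorem rate: 34.5% + 38.3% = 72.8%.
Duty = ¥126,999.12 × 72.8% = ¥92,455.36.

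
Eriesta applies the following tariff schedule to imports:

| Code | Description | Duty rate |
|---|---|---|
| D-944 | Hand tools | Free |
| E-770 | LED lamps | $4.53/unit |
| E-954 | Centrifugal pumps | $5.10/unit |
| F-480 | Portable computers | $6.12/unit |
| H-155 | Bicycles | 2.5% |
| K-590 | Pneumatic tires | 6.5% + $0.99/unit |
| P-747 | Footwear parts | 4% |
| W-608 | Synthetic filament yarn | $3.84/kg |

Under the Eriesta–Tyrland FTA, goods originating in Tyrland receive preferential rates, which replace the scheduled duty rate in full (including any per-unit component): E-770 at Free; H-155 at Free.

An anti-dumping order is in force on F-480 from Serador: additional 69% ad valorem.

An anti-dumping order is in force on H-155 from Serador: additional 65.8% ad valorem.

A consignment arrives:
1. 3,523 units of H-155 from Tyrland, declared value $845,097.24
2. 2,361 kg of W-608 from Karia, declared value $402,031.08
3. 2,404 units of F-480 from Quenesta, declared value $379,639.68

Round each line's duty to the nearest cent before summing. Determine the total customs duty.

$23,778.72

Line 1 (H-155, Tyrland, 3,523 units, $845,097.24):
Base rate for H-155 is 2.5%.
Origin Tyrland qualifies under the Eriesta–Tyrland agreement and H-155 is covered: preferential rate Free applies instead.
The additional-duty order on H-155 targets Serador, not Tyrland; it does not apply.
Duty = $845,097.24 × 0% = $0.00.
Line 2 (W-608, Karia, 2,361 kg, $402,031.08):
Base rate for W-608 is $3.84/kg.
Duty = 2,361 × $3.84 = $9,066.24.
Line 3 (F-480, Quenesta, 2,404 units, $379,639.68):
Base rate for F-480 is $6.12/unit.
The additional-duty order on F-480 targets Serador, not Quenesta; it does not apply.
Duty = 2,404 × $6.12 = $14,712.48.
Total = $0.00 + $9,066.24 + $14,712.48 = $23,778.72.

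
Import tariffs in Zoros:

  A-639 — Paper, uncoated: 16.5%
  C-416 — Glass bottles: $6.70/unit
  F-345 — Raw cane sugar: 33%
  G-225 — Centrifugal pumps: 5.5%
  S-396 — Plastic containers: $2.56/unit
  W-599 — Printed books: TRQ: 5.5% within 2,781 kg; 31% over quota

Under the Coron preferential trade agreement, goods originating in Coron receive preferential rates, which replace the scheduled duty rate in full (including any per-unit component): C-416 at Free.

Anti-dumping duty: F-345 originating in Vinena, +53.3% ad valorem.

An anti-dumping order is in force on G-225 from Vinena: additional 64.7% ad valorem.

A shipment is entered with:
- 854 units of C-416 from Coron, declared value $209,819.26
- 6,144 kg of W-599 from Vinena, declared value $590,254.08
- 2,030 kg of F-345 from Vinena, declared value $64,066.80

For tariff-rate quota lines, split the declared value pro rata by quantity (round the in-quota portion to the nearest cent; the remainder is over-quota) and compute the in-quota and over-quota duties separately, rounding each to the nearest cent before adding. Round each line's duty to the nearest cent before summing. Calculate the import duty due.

Line 1 (C-416, Coron, 854 units, $209,819.26):
Base rate for C-416 is $6.70/unit.
Origin Coron qualifies under the Zoros–Coron agreement and C-416 is covered: preferential rate Free applies instead.
Duty = $209,819.26 × 0% = $0.00.
Line 2 (W-599, Vinena, 6,144 kg, $590,254.08):
Code W-599 is under a tariff-rate quota (threshold 2,781 kg). In-quota: 2,781 kg at 5.5%; over-quota: 3,363 kg at 31%.
Pro-rata value split: in-quota = $590,254.08 × 2,781/6,144 = $267,170.67; over-quota = $590,254.08 − $267,170.67 = $323,083.41.
In-quota duty = $267,170.67 × 5.5% = $14,694.39. Over-quota duty = $323,083.41 × 31% = $100,155.86.
Line duty = $14,694.39 + $100,155.86 = $114,850.25.
Line 3 (F-345, Vinena, 2,030 kg, $64,066.80):
Base rate for F-345 is 33%.
Additional duty on F-345 from Vinena: +53.3%. Applied ad valorem rate: 33% + 53.3% = 86.3%.
Duty = $64,066.80 × 86.3% = $55,289.65.
Total = $0.00 + $114,850.25 + $55,289.65 = $170,139.90.

$170,139.90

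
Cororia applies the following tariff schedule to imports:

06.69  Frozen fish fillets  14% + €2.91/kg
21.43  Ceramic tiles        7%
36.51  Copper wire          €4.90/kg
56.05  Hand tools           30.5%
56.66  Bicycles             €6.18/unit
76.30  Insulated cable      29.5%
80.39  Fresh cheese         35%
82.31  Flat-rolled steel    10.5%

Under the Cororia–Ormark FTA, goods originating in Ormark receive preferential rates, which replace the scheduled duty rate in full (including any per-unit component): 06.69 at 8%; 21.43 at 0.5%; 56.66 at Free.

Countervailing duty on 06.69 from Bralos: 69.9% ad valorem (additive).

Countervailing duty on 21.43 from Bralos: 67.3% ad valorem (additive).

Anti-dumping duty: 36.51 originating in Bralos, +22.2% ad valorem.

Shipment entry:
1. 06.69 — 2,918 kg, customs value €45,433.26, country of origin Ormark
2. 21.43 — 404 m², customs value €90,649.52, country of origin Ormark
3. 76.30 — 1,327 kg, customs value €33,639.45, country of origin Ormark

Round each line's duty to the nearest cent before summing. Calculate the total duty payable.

€14,011.55

Line 1 (06.69, Ormark, 2,918 kg, €45,433.26):
Base rate for 06.69 is 14% + €2.91/kg.
Origin Ormark qualifies under the Cororia–Ormark agreement and 06.69 is covered: preferential rate 8% applies instead.
The additional-duty order on 06.69 targets Bralos, not Ormark; it does not apply.
Duty = €45,433.26 × 8% = €3,634.66.
Line 2 (21.43, Ormark, 404 m², €90,649.52):
Base rate for 21.43 is 7%.
Origin Ormark qualifies under the Cororia–Ormark agreement and 21.43 is covered: preferential rate 0.5% applies instead.
The additional-duty order on 21.43 targets Bralos, not Ormark; it does not apply.
Duty = €90,649.52 × 0.5% = €453.25.
Line 3 (76.30, Ormark, 1,327 kg, €33,639.45):
Base rate for 76.30 is 29.5%.
Origin Ormark is the FTA partner but 76.30 is not on the preference list; base rate stands.
Duty = €33,639.45 × 29.5% = €9,923.64.
Total = €3,634.66 + €453.25 + €9,923.64 = €14,011.55.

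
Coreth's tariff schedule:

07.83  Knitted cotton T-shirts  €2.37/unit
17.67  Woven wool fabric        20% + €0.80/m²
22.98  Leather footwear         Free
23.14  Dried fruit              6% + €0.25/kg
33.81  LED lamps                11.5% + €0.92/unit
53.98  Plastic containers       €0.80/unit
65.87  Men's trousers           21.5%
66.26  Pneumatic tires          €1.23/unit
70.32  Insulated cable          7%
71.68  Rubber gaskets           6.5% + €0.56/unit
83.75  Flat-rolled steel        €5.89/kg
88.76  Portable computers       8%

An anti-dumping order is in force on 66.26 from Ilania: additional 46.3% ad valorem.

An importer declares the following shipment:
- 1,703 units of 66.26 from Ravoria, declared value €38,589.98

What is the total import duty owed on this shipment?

€2,094.69

Line 1 (66.26, Ravoria, 1,703 units, €38,589.98):
Base rate for 66.26 is €1.23/unit.
The additional-duty order on 66.26 targets Ilania, not Ravoria; it does not apply.
Duty = 1,703 × €1.23 = €2,094.69.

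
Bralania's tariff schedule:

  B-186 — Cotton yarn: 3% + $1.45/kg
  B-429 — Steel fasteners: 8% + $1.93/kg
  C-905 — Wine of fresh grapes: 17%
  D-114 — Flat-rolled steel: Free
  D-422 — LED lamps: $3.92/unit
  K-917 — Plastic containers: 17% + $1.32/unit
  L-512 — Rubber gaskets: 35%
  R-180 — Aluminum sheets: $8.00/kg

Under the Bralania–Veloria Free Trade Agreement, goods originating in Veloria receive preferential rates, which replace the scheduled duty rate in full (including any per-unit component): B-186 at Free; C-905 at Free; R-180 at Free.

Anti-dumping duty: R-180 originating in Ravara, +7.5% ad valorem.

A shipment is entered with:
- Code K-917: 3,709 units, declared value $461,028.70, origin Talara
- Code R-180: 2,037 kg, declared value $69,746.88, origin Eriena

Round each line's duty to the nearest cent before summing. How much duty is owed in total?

$99,566.76

Line 1 (K-917, Talara, 3,709 units, $461,028.70):
Base rate for K-917 is 17% + $1.32/unit.
Duty = $461,028.70 × 17% + 3,709 × $1.32 = $83,270.76.
Line 2 (R-180, Eriena, 2,037 kg, $69,746.88):
Base rate for R-180 is $8.00/kg.
R-180 has an FTA preferential rate, but origin Eriena is not Veloria; base rate stands.
The additional-duty order on R-180 targets Ravara, not Eriena; it does not apply.
Duty = 2,037 × $8.00 = $16,296.00.
Total = $83,270.76 + $16,296.00 = $99,566.76.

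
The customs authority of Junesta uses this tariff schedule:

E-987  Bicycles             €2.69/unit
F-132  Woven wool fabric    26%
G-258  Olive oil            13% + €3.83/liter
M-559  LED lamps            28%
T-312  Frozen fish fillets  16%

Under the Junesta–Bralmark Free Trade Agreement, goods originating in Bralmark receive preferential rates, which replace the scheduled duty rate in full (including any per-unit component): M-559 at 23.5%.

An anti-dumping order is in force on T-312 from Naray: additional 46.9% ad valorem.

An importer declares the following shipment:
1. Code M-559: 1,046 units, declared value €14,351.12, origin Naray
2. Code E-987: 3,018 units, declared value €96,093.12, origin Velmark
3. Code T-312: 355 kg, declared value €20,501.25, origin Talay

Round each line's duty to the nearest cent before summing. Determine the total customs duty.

Line 1 (M-559, Naray, 1,046 units, €14,351.12):
Base rate for M-559 is 28%.
M-559 has an FTA preferential rate, but origin Naray is not Bralmark; base rate stands.
Duty = €14,351.12 × 28% = €4,018.31.
Line 2 (E-987, Velmark, 3,018 units, €96,093.12):
Base rate for E-987 is €2.69/unit.
Duty = 3,018 × €2.69 = €8,118.42.
Line 3 (T-312, Talay, 355 kg, €20,501.25):
Base rate for T-312 is 16%.
The additional-duty order on T-312 targets Naray, not Talay; it does not apply.
Duty = €20,501.25 × 16% = €3,280.20.
Total = €4,018.31 + €8,118.42 + €3,280.20 = €15,416.93.

€15,416.93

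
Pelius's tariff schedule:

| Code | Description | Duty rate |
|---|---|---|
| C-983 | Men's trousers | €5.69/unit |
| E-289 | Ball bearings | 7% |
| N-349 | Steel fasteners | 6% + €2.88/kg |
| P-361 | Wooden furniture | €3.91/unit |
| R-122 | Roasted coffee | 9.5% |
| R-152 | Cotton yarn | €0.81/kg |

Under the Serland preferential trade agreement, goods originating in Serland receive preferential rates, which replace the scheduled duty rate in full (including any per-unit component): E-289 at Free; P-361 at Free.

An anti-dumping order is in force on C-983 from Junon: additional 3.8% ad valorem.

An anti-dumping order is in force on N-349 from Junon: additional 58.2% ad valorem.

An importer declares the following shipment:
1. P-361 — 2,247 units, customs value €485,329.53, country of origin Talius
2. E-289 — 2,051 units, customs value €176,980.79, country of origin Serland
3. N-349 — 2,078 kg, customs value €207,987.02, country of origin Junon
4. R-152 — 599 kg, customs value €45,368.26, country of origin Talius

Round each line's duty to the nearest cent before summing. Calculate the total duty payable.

Line 1 (P-361, Talius, 2,247 units, €485,329.53):
Base rate for P-361 is €3.91/unit.
P-361 has an FTA preferential rate, but origin Talius is not Serland; base rate stands.
Duty = 2,247 × €3.91 = €8,785.77.
Line 2 (E-289, Serland, 2,051 units, €176,980.79):
Base rate for E-289 is 7%.
Origin Serland qualifies under the Pelius–Serland agreement and E-289 is covered: preferential rate Free applies instead.
Duty = €176,980.79 × 0% = €0.00.
Line 3 (N-349, Junon, 2,078 kg, €207,987.02):
Base rate for N-349 is 6% + €2.88/kg.
Additional duty on N-349 from Junon: +58.2%. Applied ad valorem rate: 6% + 58.2% = 64.2%.
Duty = €207,987.02 × 64.2% + 2,078 × €2.88 = €139,512.31.
Line 4 (R-152, Talius, 599 kg, €45,368.26):
Base rate for R-152 is €0.81/kg.
Duty = 599 × €0.81 = €485.19.
Total = €8,785.77 + €0.00 + €139,512.31 + €485.19 = €148,783.27.

€148,783.27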